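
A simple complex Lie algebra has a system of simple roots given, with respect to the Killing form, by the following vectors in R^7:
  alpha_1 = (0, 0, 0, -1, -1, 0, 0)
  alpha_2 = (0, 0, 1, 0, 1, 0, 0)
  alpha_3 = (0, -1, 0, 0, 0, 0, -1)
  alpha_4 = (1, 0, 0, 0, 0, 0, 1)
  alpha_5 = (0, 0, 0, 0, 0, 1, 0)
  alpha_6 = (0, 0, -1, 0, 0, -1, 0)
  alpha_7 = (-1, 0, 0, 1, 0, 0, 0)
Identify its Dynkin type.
Compute the Cartan integers a_ij = 2(alpha_i, alpha_j)/(alpha_j, alpha_j); the resulting 7x7 Cartan matrix is
[[2, -1, 0, 0, 0, 0, -1], [-1, 2, 0, 0, 0, -1, 0], [0, 0, 2, -1, 0, 0, 0], [0, 0, -1, 2, 0, 0, -1], [0, 0, 0, 0, 2, -1, 0], [0, -1, 0, 0, -2, 2, 0], [-1, 0, 0, -1, 0, 0, 2]].
The roots have two lengths (squared-length ratio 2:1); the short ones are alpha_{5}. The associated Dynkin diagram is a chain of 7 nodes with a double edge at one end; the terminal node there is the unique short simple root (B_7), so the type is B_7 (the algebra so(15)).

type B_7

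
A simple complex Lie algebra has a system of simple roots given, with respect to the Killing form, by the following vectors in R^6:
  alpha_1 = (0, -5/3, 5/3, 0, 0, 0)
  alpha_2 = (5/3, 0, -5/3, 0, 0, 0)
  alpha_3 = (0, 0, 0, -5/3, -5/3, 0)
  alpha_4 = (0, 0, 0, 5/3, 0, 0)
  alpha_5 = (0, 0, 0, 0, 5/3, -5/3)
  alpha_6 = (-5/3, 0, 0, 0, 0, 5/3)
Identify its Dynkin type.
B6

Compute the Cartan integers a_ij = 2(alpha_i, alpha_j)/(alpha_j, alpha_j); the resulting 6x6 Cartan matrix is
[[2, -1, 0, 0, 0, 0], [-1, 2, 0, 0, 0, -1], [0, 0, 2, -2, -1, 0], [0, 0, -1, 2, 0, 0], [0, 0, -1, 0, 2, -1], [0, -1, 0, 0, -1, 2]].
The roots have two lengths (squared-length ratio 2:1); the short ones are alpha_{4}. The associated Dynkin diagram is a chain of 6 nodes with a double edge at one end; the terminal node there is the unique short simple root (B_6), so the type is B_6 (the algebra so(13)).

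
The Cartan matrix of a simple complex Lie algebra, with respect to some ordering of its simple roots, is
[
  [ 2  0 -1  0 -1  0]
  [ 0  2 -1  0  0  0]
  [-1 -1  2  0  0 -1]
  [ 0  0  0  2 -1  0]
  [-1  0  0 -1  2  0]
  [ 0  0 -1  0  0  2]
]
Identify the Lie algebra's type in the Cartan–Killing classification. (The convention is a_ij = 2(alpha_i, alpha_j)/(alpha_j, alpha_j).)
The matrix has rank 6 with 2's on the diagonal. Reading the off-diagonal entries as Dynkin edges (a single edge where a_ij = a_ji = -1; a double or triple edge where a_ij * a_ji = 2 or 3), the diagram is a chain of 4 nodes with a fork of two nodes at one end (D_6). One simple-root ordering that puts it in standard form is (alpha_4, alpha_5, alpha_1, alpha_3, alpha_2, alpha_6). So the algebra is type D_6, i.e. so(12).

D_6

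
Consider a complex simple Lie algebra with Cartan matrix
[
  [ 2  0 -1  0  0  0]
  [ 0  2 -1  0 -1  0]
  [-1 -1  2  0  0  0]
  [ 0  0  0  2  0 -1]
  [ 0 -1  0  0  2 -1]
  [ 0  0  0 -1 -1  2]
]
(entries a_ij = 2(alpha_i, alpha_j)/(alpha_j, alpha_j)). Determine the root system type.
A_6

The matrix has rank 6 with 2's on the diagonal. Reading the off-diagonal entries as Dynkin edges (a single edge where a_ij = a_ji = -1; a double or triple edge where a_ij * a_ji = 2 or 3), the diagram is a chain of 6 nodes with single edges (A_6). One simple-root ordering that puts it in standard form is (alpha_1, alpha_3, alpha_2, alpha_5, alpha_6, alpha_4). So the algebra is type A_6, i.e. sl(7).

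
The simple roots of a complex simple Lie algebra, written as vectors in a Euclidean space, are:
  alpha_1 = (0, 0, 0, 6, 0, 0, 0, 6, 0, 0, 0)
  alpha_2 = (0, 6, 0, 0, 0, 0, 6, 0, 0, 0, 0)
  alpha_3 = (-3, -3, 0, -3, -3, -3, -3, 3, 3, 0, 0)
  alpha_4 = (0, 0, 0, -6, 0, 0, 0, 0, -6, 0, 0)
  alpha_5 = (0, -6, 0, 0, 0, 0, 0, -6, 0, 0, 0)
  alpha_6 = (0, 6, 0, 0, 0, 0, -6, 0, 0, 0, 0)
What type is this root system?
Compute the Cartan integers a_ij = 2(alpha_i, alpha_j)/(alpha_j, alpha_j); the resulting 6x6 Cartan matrix is
[[2, 0, 0, -1, -1, 0], [0, 2, -1, 0, -1, 0], [0, -1, 2, 0, 0, 0], [-1, 0, 0, 2, 0, 0], [-1, -1, 0, 0, 2, -1], [0, 0, 0, 0, -1, 2]].
All simple roots have the same length, so the diagram is simply laced. The associated Dynkin diagram is a chain of 5 nodes with one extra node attached to the third node from one end (E_6), so the type is E_6.

E_6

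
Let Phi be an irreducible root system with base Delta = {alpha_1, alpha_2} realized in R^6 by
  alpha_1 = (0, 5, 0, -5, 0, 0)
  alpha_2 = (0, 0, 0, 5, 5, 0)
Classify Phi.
A2

Compute the Cartan integers a_ij = 2(alpha_i, alpha_j)/(alpha_j, alpha_j); the resulting 2x2 Cartan matrix is
[[2, -1], [-1, 2]].
All simple roots have the same length, so the diagram is simply laced. The associated Dynkin diagram is a chain of 2 nodes with single edges (A_2), so the type is A_2 (the algebra sl(3)).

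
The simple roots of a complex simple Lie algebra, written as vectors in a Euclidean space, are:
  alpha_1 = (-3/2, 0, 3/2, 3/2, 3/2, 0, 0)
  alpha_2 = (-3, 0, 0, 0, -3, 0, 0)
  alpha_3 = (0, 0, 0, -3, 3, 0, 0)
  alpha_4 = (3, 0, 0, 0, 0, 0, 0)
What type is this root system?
Compute the Cartan integers a_ij = 2(alpha_i, alpha_j)/(alpha_j, alpha_j); the resulting 4x4 Cartan matrix is
[[2, 0, 0, -1], [0, 2, -1, -2], [0, -1, 2, 0], [-1, -1, 0, 2]].
The roots have two lengths (squared-length ratio 2:1); the short ones are alpha_{1,4}. The associated Dynkin diagram is a chain of 4 nodes with a double edge between the middle two (F_4), so the type is F_4.

F_4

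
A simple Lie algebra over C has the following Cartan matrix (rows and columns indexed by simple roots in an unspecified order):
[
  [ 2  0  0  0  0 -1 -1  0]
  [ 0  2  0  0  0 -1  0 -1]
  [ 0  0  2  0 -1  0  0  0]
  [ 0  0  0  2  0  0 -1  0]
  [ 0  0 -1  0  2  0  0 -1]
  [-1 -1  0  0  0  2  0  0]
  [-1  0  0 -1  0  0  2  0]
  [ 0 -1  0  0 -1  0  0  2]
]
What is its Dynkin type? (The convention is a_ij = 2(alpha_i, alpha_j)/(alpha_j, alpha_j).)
A_8 (sl(9))

The matrix has rank 8 with 2's on the diagonal. Reading the off-diagonal entries as Dynkin edges (a single edge where a_ij = a_ji = -1; a double or triple edge where a_ij * a_ji = 2 or 3), the diagram is a chain of 8 nodes with single edges (A_8). One simple-root ordering that puts it in standard form is (alpha_3, alpha_5, alpha_8, alpha_2, alpha_6, alpha_1, alpha_7, alpha_4). So the algebra is type A_8, i.e. sl(9).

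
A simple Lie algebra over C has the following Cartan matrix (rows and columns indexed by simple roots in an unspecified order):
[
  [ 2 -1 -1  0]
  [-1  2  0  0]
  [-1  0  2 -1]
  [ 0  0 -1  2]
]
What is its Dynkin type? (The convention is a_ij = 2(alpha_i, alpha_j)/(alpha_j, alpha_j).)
A_4

The matrix has rank 4 with 2's on the diagonal. Reading the off-diagonal entries as Dynkin edges (a single edge where a_ij = a_ji = -1; a double or triple edge where a_ij * a_ji = 2 or 3), the diagram is a chain of 4 nodes with single edges (A_4). One simple-root ordering that puts it in standard form is (alpha_4, alpha_3, alpha_1, alpha_2). So the algebra is type A_4, i.e. sl(5).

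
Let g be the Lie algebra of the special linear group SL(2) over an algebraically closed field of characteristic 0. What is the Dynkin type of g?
A_1 (sl(2))

This is sl(2), which has dimension 2^2 - 1 = 3 and rank 2 - 1 = 1 (a Cartan subalgebra is the diagonal traceless matrices). In the classification of classical Lie algebras, the special linear algebra sl(n+1) has type A_n; here n = 1, so the Dynkin diagram is a chain of 1 nodes with single edges (A_1). Hence the type is A_1.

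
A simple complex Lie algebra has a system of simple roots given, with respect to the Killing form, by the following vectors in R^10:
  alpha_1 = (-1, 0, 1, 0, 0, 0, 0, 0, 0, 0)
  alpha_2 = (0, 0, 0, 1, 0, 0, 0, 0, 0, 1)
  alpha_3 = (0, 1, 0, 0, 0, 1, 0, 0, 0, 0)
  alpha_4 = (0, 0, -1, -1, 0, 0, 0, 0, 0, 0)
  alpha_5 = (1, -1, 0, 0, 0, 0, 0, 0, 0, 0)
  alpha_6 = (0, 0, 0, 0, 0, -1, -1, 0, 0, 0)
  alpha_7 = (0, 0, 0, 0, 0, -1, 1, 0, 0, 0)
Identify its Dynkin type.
D7

Compute the Cartan integers a_ij = 2(alpha_i, alpha_j)/(alpha_j, alpha_j); the resulting 7x7 Cartan matrix is
[[2, 0, 0, -1, -1, 0, 0], [0, 2, 0, -1, 0, 0, 0], [0, 0, 2, 0, -1, -1, -1], [-1, -1, 0, 2, 0, 0, 0], [-1, 0, -1, 0, 2, 0, 0], [0, 0, -1, 0, 0, 2, 0], [0, 0, -1, 0, 0, 0, 2]].
All simple roots have the same length, so the diagram is simply laced. The associated Dynkin diagram is a chain of 5 nodes with a fork of two nodes at one end (D_7), so the type is D_7 (the algebra so(14)).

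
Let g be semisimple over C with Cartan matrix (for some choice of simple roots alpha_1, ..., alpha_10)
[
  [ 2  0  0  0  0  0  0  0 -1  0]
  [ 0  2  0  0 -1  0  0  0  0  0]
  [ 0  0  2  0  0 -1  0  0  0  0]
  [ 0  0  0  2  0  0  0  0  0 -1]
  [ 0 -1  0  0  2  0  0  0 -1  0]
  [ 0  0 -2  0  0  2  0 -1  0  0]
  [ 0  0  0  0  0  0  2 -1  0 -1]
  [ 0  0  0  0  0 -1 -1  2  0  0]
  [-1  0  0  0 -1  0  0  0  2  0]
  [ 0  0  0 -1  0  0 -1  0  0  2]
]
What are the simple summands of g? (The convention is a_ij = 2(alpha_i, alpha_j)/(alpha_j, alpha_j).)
A_4 ⊕ B_6

The diagram associated to this matrix has two connected components: the simple roots {alpha_1, alpha_2, alpha_5, alpha_9} form a chain of 4 nodes with single edges (A_4), and {alpha_3, alpha_4, alpha_6, alpha_7, alpha_8, alpha_10} form a chain of 6 nodes with a double edge at one end; the terminal node there is the unique short simple root (B_6). A semisimple Lie algebra decomposes uniquely as the direct sum of simple ideals, one per connected component of its Dynkin diagram, so g ≅ A_4 ⊕ B_6 (dimension 24 + 78 = 102).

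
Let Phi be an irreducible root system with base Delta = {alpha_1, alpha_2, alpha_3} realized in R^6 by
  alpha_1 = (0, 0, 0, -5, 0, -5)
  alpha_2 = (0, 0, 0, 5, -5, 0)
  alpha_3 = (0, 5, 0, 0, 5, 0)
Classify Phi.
Compute the Cartan integers a_ij = 2(alpha_i, alpha_j)/(alpha_j, alpha_j); the resulting 3x3 Cartan matrix is
[[2, -1, 0], [-1, 2, -1], [0, -1, 2]].
All simple roots have the same length, so the diagram is simply laced. The associated Dynkin diagram is a chain of 3 nodes with single edges (A_3), so the type is A_3 (the algebra sl(4)).

A3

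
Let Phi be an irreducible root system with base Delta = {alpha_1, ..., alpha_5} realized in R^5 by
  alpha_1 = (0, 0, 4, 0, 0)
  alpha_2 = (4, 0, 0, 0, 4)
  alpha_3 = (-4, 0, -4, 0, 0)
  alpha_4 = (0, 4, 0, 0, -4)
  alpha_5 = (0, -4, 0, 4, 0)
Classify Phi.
Compute the Cartan integers a_ij = 2(alpha_i, alpha_j)/(alpha_j, alpha_j); the resulting 5x5 Cartan matrix is
[[2, 0, -1, 0, 0], [0, 2, -1, -1, 0], [-2, -1, 2, 0, 0], [0, -1, 0, 2, -1], [0, 0, 0, -1, 2]].
The roots have two lengths (squared-length ratio 2:1); the short ones are alpha_{1}. The associated Dynkin diagram is a chain of 5 nodes with a double edge at one end; the terminal node there is the unique short simple root (B_5), so the type is B_5 (the algebra so(11)).

B_5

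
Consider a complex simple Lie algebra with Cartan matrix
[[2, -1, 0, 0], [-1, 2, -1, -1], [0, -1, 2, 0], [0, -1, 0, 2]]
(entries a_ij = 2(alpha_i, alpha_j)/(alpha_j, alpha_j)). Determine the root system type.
D_4

The matrix has rank 4 with 2's on the diagonal. Reading the off-diagonal entries as Dynkin edges (a single edge where a_ij = a_ji = -1; a double or triple edge where a_ij * a_ji = 2 or 3), the diagram is a chain of 2 nodes with a fork of two nodes at one end (D_4). One simple-root ordering that puts it in standard form is (alpha_4, alpha_2, alpha_3, alpha_1). So the algebra is type D_4, i.e. so(8).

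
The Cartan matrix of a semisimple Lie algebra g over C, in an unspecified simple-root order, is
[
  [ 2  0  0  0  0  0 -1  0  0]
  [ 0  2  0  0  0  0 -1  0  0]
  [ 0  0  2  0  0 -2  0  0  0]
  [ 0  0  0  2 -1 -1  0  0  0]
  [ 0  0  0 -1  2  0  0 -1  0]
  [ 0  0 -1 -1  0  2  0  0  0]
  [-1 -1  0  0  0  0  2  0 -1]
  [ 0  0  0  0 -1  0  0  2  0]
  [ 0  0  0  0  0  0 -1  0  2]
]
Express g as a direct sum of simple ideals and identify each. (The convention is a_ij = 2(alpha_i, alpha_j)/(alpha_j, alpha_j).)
C_5 + D_4

The diagram associated to this matrix has two connected components: the simple roots {alpha_3, alpha_4, alpha_5, alpha_6, alpha_8} form a chain of 5 nodes with a double edge at one end; the terminal node there is the unique long simple root (C_5), and {alpha_1, alpha_2, alpha_7, alpha_9} form a chain of 2 nodes with a fork of two nodes at one end (D_4). A semisimple Lie algebra decomposes uniquely as the direct sum of simple ideals, one per connected component of its Dynkin diagram, so g ≅ C_5 ⊕ D_4 (dimension 55 + 28 = 83).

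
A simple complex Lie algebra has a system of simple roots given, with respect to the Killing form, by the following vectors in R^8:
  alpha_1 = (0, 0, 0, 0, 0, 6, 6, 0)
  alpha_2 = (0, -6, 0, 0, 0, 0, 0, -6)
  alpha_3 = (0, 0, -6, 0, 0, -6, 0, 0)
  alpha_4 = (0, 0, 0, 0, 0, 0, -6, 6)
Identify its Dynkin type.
A4

Compute the Cartan integers a_ij = 2(alpha_i, alpha_j)/(alpha_j, alpha_j); the resulting 4x4 Cartan matrix is
[[2, 0, -1, -1], [0, 2, 0, -1], [-1, 0, 2, 0], [-1, -1, 0, 2]].
All simple roots have the same length, so the diagram is simply laced. The associated Dynkin diagram is a chain of 4 nodes with single edges (A_4), so the type is A_4 (the algebra sl(5)).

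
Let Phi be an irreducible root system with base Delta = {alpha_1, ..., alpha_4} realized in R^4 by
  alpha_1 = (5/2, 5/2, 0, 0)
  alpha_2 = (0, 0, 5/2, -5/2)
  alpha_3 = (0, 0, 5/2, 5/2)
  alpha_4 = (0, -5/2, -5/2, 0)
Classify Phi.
Compute the Cartan integers a_ij = 2(alpha_i, alpha_j)/(alpha_j, alpha_j); the resulting 4x4 Cartan matrix is
[[2, 0, 0, -1], [0, 2, 0, -1], [0, 0, 2, -1], [-1, -1, -1, 2]].
All simple roots have the same length, so the diagram is simply laced. The associated Dynkin diagram is a chain of 2 nodes with a fork of two nodes at one end (D_4), so the type is D_4 (the algebra so(8)).

D_4 (so(8))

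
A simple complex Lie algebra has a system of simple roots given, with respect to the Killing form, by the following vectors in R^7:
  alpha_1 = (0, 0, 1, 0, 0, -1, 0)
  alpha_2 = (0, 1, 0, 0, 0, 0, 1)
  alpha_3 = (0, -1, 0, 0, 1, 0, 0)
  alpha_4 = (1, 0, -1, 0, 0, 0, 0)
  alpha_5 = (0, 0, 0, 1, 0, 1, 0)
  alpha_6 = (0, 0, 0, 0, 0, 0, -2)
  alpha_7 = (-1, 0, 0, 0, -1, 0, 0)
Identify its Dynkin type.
C_7 (sp(14))

Compute the Cartan integers a_ij = 2(alpha_i, alpha_j)/(alpha_j, alpha_j); the resulting 7x7 Cartan matrix is
[[2, 0, 0, -1, -1, 0, 0], [0, 2, -1, 0, 0, -1, 0], [0, -1, 2, 0, 0, 0, -1], [-1, 0, 0, 2, 0, 0, -1], [-1, 0, 0, 0, 2, 0, 0], [0, -2, 0, 0, 0, 2, 0], [0, 0, -1, -1, 0, 0, 2]].
The roots have two lengths (squared-length ratio 2:1); the short ones are alpha_{1,2,3,4,5,7}. The associated Dynkin diagram is a chain of 7 nodes with a double edge at one end; the terminal node there is the unique long simple root (C_7), so the type is C_7 (the algebra sp(14)).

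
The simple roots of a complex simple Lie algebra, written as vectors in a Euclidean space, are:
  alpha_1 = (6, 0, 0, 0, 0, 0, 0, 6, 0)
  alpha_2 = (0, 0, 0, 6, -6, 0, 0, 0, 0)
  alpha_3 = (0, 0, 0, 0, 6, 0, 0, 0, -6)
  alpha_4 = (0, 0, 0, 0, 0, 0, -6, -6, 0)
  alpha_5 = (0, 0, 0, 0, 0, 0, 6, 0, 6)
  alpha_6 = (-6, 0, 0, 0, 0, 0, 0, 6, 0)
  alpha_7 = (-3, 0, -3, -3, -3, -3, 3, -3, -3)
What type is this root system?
type E_7

Compute the Cartan integers a_ij = 2(alpha_i, alpha_j)/(alpha_j, alpha_j); the resulting 7x7 Cartan matrix is
[[2, 0, 0, -1, 0, 0, -1], [0, 2, -1, 0, 0, 0, 0], [0, -1, 2, 0, -1, 0, 0], [-1, 0, 0, 2, -1, -1, 0], [0, 0, -1, -1, 2, 0, 0], [0, 0, 0, -1, 0, 2, 0], [-1, 0, 0, 0, 0, 0, 2]].
All simple roots have the same length, so the diagram is simply laced. The associated Dynkin diagram is a chain of 6 nodes with one extra node attached to the third node from one end (E_7), so the type is E_7.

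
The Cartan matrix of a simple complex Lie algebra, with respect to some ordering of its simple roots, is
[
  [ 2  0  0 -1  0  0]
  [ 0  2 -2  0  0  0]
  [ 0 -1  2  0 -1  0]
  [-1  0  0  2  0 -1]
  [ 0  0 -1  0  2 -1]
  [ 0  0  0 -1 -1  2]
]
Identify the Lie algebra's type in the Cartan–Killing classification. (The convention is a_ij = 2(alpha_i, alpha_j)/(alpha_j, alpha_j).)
The matrix has rank 6 with 2's on the diagonal. Reading the off-diagonal entries as Dynkin edges (a single edge where a_ij = a_ji = -1; a double or triple edge where a_ij * a_ji = 2 or 3), the diagram is a chain of 6 nodes with a double edge at one end; the terminal node there is the unique long simple root (C_6). One simple-root ordering that puts it in standard form is (alpha_1, alpha_4, alpha_6, alpha_5, alpha_3, alpha_2). So the algebra is type C_6, i.e. sp(12).

type C_6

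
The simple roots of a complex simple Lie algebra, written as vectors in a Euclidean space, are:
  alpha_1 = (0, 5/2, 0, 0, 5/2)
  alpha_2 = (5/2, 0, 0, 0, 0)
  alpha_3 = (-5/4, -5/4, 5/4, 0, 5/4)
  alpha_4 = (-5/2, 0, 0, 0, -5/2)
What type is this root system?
Compute the Cartan integers a_ij = 2(alpha_i, alpha_j)/(alpha_j, alpha_j); the resulting 4x4 Cartan matrix is
[[2, 0, 0, -1], [0, 2, -1, -1], [0, -1, 2, 0], [-1, -2, 0, 2]].
The roots have two lengths (squared-length ratio 2:1); the short ones are alpha_{2,3}. The associated Dynkin diagram is a chain of 4 nodes with a double edge between the middle two (F_4), so the type is F_4.

type F_4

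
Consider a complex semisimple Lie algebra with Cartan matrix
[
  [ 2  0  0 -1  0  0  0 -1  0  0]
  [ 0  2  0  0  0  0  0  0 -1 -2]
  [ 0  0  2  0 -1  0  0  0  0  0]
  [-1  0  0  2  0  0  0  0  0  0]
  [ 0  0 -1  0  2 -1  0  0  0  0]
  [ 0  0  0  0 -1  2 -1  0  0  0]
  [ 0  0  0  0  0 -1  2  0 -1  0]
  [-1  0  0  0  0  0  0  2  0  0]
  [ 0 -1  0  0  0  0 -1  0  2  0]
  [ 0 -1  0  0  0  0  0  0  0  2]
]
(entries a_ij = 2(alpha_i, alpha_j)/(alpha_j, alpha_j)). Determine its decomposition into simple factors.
type A_3 ⊕ type B_7

The diagram associated to this matrix has two connected components: the simple roots {alpha_1, alpha_4, alpha_8} form a chain of 3 nodes with single edges (A_3), and {alpha_2, alpha_3, alpha_5, alpha_6, alpha_7, alpha_9, alpha_10} form a chain of 7 nodes with a double edge at one end; the terminal node there is the unique short simple root (B_7). A semisimple Lie algebra decomposes uniquely as the direct sum of simple ideals, one per connected component of its Dynkin diagram, so g ≅ A_3 ⊕ B_7 (dimension 15 + 105 = 120).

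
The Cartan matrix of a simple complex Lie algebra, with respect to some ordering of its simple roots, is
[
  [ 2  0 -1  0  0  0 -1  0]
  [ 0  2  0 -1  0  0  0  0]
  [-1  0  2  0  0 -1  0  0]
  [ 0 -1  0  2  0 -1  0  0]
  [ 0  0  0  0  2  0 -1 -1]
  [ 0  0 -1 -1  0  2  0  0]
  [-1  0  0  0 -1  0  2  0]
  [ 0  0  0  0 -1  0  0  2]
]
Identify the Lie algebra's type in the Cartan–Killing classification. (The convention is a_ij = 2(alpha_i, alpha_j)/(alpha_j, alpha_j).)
The matrix has rank 8 with 2's on the diagonal. Reading the off-diagonal entries as Dynkin edges (a single edge where a_ij = a_ji = -1; a double or triple edge where a_ij * a_ji = 2 or 3), the diagram is a chain of 8 nodes with single edges (A_8). One simple-root ordering that puts it in standard form is (alpha_8, alpha_5, alpha_7, alpha_1, alpha_3, alpha_6, alpha_4, alpha_2). So the algebra is type A_8, i.e. sl(9).

A_8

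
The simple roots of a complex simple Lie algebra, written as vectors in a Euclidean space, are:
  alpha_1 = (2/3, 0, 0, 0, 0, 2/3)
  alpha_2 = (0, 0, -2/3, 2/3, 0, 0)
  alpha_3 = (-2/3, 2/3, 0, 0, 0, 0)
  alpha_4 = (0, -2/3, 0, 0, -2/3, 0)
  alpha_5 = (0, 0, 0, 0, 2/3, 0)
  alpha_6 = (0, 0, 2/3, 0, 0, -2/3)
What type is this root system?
Compute the Cartan integers a_ij = 2(alpha_i, alpha_j)/(alpha_j, alpha_j); the resulting 6x6 Cartan matrix is
[[2, 0, -1, 0, 0, -1], [0, 2, 0, 0, 0, -1], [-1, 0, 2, -1, 0, 0], [0, 0, -1, 2, -2, 0], [0, 0, 0, -1, 2, 0], [-1, -1, 0, 0, 0, 2]].
The roots have two lengths (squared-length ratio 2:1); the short ones are alpha_{5}. The associated Dynkin diagram is a chain of 6 nodes with a double edge at one end; the terminal node there is the unique short simple root (B_6), so the type is B_6 (the algebra so(13)).

B_6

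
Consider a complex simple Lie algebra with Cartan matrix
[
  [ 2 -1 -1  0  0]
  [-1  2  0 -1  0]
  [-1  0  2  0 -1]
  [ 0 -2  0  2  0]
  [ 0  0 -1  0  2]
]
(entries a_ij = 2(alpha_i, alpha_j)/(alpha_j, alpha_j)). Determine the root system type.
The matrix has rank 5 with 2's on the diagonal. Reading the off-diagonal entries as Dynkin edges (a single edge where a_ij = a_ji = -1; a double or triple edge where a_ij * a_ji = 2 or 3), the diagram is a chain of 5 nodes with a double edge at one end; the terminal node there is the unique long simple root (C_5). One simple-root ordering that puts it in standard form is (alpha_5, alpha_3, alpha_1, alpha_2, alpha_4). So the algebra is type C_5, i.e. sp(10).

type C_5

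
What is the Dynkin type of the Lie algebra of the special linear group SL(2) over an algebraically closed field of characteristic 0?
This is sl(2), which has dimension 2^2 - 1 = 3 and rank 2 - 1 = 1 (a Cartan subalgebra is the diagonal traceless matrices). In the classification of classical Lie algebras, the special linear algebra sl(n+1) has type A_n; here n = 1, so the Dynkin diagram is a chain of 1 nodes with single edges (A_1). Hence the type is A_1.

type A_1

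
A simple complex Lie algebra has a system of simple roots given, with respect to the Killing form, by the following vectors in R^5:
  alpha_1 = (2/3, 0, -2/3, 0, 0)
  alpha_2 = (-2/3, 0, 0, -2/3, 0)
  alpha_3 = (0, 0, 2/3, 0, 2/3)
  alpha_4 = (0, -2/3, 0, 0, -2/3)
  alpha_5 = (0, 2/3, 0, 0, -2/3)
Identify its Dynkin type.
D5

Compute the Cartan integers a_ij = 2(alpha_i, alpha_j)/(alpha_j, alpha_j); the resulting 5x5 Cartan matrix is
[[2, -1, -1, 0, 0], [-1, 2, 0, 0, 0], [-1, 0, 2, -1, -1], [0, 0, -1, 2, 0], [0, 0, -1, 0, 2]].
All simple roots have the same length, so the diagram is simply laced. The associated Dynkin diagram is a chain of 3 nodes with a fork of two nodes at one end (D_5), so the type is D_5 (the algebra so(10)).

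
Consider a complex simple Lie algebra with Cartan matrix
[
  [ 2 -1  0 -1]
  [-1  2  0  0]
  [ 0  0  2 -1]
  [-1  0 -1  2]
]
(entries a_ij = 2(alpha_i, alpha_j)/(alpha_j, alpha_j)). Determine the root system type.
A_4 (sl(5))

The matrix has rank 4 with 2's on the diagonal. Reading the off-diagonal entries as Dynkin edges (a single edge where a_ij = a_ji = -1; a double or triple edge where a_ij * a_ji = 2 or 3), the diagram is a chain of 4 nodes with single edges (A_4). One simple-root ordering that puts it in standard form is (alpha_3, alpha_4, alpha_1, alpha_2). So the algebra is type A_4, i.e. sl(5).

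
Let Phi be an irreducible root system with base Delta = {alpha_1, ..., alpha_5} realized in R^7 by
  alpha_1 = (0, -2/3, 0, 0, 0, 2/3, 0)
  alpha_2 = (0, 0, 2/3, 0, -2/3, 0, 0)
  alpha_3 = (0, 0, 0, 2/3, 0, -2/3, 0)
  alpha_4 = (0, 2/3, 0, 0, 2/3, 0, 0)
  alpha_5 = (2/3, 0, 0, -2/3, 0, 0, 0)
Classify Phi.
Compute the Cartan integers a_ij = 2(alpha_i, alpha_j)/(alpha_j, alpha_j); the resulting 5x5 Cartan matrix is
[[2, 0, -1, -1, 0], [0, 2, 0, -1, 0], [-1, 0, 2, 0, -1], [-1, -1, 0, 2, 0], [0, 0, -1, 0, 2]].
All simple roots have the same length, so the diagram is simply laced. The associated Dynkin diagram is a chain of 5 nodes with single edges (A_5), so the type is A_5 (the algebra sl(6)).

A_5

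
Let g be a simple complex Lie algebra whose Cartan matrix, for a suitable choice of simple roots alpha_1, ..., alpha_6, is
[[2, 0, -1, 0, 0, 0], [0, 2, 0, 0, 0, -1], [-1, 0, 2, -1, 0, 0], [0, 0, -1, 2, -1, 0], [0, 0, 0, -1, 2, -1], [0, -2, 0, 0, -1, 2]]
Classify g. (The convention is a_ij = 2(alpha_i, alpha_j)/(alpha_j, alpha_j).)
The matrix has rank 6 with 2's on the diagonal. Reading the off-diagonal entries as Dynkin edges (a single edge where a_ij = a_ji = -1; a double or triple edge where a_ij * a_ji = 2 or 3), the diagram is a chain of 6 nodes with a double edge at one end; the terminal node there is the unique short simple root (B_6). One simple-root ordering that puts it in standard form is (alpha_1, alpha_3, alpha_4, alpha_5, alpha_6, alpha_2). So the algebra is type B_6, i.e. so(13).

B_6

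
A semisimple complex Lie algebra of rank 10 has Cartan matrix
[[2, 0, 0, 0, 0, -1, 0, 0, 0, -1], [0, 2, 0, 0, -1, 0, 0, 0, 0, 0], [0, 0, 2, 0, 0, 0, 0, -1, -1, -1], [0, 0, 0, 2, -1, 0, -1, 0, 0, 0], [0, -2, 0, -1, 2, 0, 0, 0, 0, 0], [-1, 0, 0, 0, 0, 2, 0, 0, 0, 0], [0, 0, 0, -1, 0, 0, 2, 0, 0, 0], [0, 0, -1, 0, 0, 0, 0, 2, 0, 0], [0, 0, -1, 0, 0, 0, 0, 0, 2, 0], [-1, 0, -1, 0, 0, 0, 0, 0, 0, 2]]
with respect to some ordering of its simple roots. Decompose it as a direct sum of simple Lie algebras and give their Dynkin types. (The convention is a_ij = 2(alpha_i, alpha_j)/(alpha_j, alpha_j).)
The diagram associated to this matrix has two connected components: the simple roots {alpha_2, alpha_4, alpha_5, alpha_7} form a chain of 4 nodes with a double edge at one end; the terminal node there is the unique short simple root (B_4), and {alpha_1, alpha_3, alpha_6, alpha_8, alpha_9, alpha_10} form a chain of 4 nodes with a fork of two nodes at one end (D_6). A semisimple Lie algebra decomposes uniquely as the direct sum of simple ideals, one per connected component of its Dynkin diagram, so g ≅ B_4 ⊕ D_6 (dimension 36 + 66 = 102).

B_4 (so(9)) ⊕ D_6 (so(12))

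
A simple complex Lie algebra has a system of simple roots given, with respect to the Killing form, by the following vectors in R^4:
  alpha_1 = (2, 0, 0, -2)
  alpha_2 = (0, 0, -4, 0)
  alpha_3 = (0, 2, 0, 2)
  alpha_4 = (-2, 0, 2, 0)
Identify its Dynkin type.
Compute the Cartan integers a_ij = 2(alpha_i, alpha_j)/(alpha_j, alpha_j); the resulting 4x4 Cartan matrix is
[[2, 0, -1, -1], [0, 2, 0, -2], [-1, 0, 2, 0], [-1, -1, 0, 2]].
The roots have two lengths (squared-length ratio 2:1); the short ones are alpha_{1,3,4}. The associated Dynkin diagram is a chain of 4 nodes with a double edge at one end; the terminal node there is the unique long simple root (C_4), so the type is C_4 (the algebra sp(8)).

C_4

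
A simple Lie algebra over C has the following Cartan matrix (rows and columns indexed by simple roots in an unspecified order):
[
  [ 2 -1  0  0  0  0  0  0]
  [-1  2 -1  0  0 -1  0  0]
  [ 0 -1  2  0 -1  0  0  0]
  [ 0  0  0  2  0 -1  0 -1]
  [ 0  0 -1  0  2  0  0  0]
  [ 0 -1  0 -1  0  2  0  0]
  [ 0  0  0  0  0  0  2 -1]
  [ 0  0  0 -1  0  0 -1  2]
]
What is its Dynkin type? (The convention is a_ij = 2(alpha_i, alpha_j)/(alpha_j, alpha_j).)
The matrix has rank 8 with 2's on the diagonal. Reading the off-diagonal entries as Dynkin edges (a single edge where a_ij = a_ji = -1; a double or triple edge where a_ij * a_ji = 2 or 3), the diagram is a chain of 7 nodes with one extra node attached to the third node from one end (E_8). One simple-root ordering that puts it in standard form is (alpha_5, alpha_1, alpha_3, alpha_2, alpha_6, alpha_4, alpha_8, alpha_7). So the algebra is type E_8.

type E_8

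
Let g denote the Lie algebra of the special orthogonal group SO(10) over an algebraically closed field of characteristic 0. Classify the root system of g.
D_5

This is so(10) with 10 even, which has dimension 10(10-1)/2 = 45 and rank 10/2 = 5. In the classification of classical Lie algebras, the orthogonal algebra so(2n) in an even number of variables has type D_n; here n = 5, so the Dynkin diagram is a chain of 3 nodes with a fork of two nodes at one end (D_5). Hence the type is D_5.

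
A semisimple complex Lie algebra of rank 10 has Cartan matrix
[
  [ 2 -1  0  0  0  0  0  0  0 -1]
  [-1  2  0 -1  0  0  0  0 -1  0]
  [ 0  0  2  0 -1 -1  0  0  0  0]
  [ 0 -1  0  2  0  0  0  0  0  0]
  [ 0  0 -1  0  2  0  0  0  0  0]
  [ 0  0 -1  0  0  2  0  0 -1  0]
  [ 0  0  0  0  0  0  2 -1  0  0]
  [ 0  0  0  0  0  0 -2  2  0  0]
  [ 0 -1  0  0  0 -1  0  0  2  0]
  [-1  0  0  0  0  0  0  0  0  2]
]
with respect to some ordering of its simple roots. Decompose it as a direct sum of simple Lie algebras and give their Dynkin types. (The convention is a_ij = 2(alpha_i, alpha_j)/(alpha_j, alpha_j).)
The diagram associated to this matrix has two connected components: the simple roots {alpha_7, alpha_8} form a chain of 2 nodes with a double edge at one end; the terminal node there is the unique short simple root (B_2), and {alpha_1, alpha_2, alpha_3, alpha_4, alpha_5, alpha_6, alpha_9, alpha_10} form a chain of 7 nodes with one extra node attached to the third node from one end (E_8). A semisimple Lie algebra decomposes uniquely as the direct sum of simple ideals, one per connected component of its Dynkin diagram, so g ≅ B_2 ⊕ E_8 (dimension 10 + 248 = 258).

type B_2 ⊕ type E_8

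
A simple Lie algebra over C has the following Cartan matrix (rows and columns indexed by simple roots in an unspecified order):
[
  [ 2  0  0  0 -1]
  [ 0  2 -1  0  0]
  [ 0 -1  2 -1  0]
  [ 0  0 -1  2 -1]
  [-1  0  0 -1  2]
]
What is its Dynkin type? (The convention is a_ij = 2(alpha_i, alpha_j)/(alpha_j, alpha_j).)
type A_5

The matrix has rank 5 with 2's on the diagonal. Reading the off-diagonal entries as Dynkin edges (a single edge where a_ij = a_ji = -1; a double or triple edge where a_ij * a_ji = 2 or 3), the diagram is a chain of 5 nodes with single edges (A_5). One simple-root ordering that puts it in standard form is (alpha_2, alpha_3, alpha_4, alpha_5, alpha_1). So the algebra is type A_5, i.e. sl(6).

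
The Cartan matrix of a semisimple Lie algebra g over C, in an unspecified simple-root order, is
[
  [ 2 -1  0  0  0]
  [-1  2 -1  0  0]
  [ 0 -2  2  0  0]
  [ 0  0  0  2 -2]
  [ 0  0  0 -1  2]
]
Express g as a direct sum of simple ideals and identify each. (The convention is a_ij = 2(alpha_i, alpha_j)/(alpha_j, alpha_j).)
The diagram associated to this matrix has two connected components: the simple roots {alpha_4, alpha_5} form a chain of 2 nodes with a double edge at one end; the terminal node there is the unique short simple root (B_2), and {alpha_1, alpha_2, alpha_3} form a chain of 3 nodes with a double edge at one end; the terminal node there is the unique long simple root (C_3). A semisimple Lie algebra decomposes uniquely as the direct sum of simple ideals, one per connected component of its Dynkin diagram, so g ≅ B_2 ⊕ C_3 (dimension 10 + 21 = 31).

type B_2 + type C_3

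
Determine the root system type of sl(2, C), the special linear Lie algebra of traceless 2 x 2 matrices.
This is sl(2), which has dimension 2^2 - 1 = 3 and rank 2 - 1 = 1 (a Cartan subalgebra is the diagonal traceless matrices). In the classification of classical Lie algebras, the special linear algebra sl(n+1) has type A_n; here n = 1, so the Dynkin diagram is a chain of 1 nodes with single edges (A_1). Hence the type is A_1.

A_1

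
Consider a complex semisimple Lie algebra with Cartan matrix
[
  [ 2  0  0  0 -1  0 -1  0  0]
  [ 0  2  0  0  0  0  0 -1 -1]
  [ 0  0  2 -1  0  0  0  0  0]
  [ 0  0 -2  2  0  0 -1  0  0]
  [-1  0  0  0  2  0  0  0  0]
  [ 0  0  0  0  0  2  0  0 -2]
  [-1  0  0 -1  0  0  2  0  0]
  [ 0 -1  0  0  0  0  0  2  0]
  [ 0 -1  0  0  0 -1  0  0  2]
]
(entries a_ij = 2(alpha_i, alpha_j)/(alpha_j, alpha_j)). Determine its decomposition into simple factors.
B_5 + C_4

The diagram associated to this matrix has two connected components: the simple roots {alpha_1, alpha_3, alpha_4, alpha_5, alpha_7} form a chain of 5 nodes with a double edge at one end; the terminal node there is the unique short simple root (B_5), and {alpha_2, alpha_6, alpha_8, alpha_9} form a chain of 4 nodes with a double edge at one end; the terminal node there is the unique long simple root (C_4). A semisimple Lie algebra decomposes uniquely as the direct sum of simple ideals, one per connected component of its Dynkin diagram, so g ≅ B_5 ⊕ C_4 (dimension 55 + 36 = 91).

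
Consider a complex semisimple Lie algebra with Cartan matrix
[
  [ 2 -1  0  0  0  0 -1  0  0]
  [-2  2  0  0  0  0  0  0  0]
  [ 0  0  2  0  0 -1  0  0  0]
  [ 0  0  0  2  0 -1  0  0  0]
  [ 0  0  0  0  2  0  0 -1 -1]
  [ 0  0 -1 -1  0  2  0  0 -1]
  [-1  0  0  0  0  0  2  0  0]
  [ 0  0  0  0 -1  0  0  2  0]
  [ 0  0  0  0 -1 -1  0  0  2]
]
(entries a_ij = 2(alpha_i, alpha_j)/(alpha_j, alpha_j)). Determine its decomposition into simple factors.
C3 + D6

The diagram associated to this matrix has two connected components: the simple roots {alpha_1, alpha_2, alpha_7} form a chain of 3 nodes with a double edge at one end; the terminal node there is the unique long simple root (C_3), and {alpha_3, alpha_4, alpha_5, alpha_6, alpha_8, alpha_9} form a chain of 4 nodes with a fork of two nodes at one end (D_6). A semisimple Lie algebra decomposes uniquely as the direct sum of simple ideals, one per connected component of its Dynkin diagram, so g ≅ C_3 ⊕ D_6 (dimension 21 + 66 = 87).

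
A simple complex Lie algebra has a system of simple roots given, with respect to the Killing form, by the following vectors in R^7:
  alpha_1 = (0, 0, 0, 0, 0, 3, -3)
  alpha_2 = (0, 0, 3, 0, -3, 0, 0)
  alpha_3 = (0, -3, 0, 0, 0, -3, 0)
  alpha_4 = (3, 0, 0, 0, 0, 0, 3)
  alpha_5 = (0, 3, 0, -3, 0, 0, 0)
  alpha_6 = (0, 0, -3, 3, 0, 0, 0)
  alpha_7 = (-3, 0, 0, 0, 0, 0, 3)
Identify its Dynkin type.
D7

Compute the Cartan integers a_ij = 2(alpha_i, alpha_j)/(alpha_j, alpha_j); the resulting 7x7 Cartan matrix is
[[2, 0, -1, -1, 0, 0, -1], [0, 2, 0, 0, 0, -1, 0], [-1, 0, 2, 0, -1, 0, 0], [-1, 0, 0, 2, 0, 0, 0], [0, 0, -1, 0, 2, -1, 0], [0, -1, 0, 0, -1, 2, 0], [-1, 0, 0, 0, 0, 0, 2]].
All simple roots have the same length, so the diagram is simply laced. The associated Dynkin diagram is a chain of 5 nodes with a fork of two nodes at one end (D_7), so the type is D_7 (the algebra so(14)).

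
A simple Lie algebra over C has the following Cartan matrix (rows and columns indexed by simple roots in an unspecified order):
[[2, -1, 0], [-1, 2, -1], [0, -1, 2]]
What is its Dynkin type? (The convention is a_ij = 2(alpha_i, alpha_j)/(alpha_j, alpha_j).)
The matrix has rank 3 with 2's on the diagonal. Reading the off-diagonal entries as Dynkin edges (a single edge where a_ij = a_ji = -1; a double or triple edge where a_ij * a_ji = 2 or 3), the diagram is a chain of 3 nodes with single edges (A_3). One simple-root ordering that puts it in standard form is (alpha_3, alpha_2, alpha_1). So the algebra is type A_3, i.e. sl(4).

type A_3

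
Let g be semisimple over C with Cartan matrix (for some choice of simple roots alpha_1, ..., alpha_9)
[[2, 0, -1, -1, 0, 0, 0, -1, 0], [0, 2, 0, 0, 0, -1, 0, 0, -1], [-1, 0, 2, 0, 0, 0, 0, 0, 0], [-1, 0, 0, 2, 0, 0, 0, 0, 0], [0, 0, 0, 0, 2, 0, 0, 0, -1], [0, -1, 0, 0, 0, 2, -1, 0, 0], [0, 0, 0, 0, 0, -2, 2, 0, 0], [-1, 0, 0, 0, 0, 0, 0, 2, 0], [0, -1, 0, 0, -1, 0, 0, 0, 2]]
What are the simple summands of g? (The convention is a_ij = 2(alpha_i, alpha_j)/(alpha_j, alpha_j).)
The diagram associated to this matrix has two connected components: the simple roots {alpha_2, alpha_5, alpha_6, alpha_7, alpha_9} form a chain of 5 nodes with a double edge at one end; the terminal node there is the unique long simple root (C_5), and {alpha_1, alpha_3, alpha_4, alpha_8} form a chain of 2 nodes with a fork of two nodes at one end (D_4). A semisimple Lie algebra decomposes uniquely as the direct sum of simple ideals, one per connected component of its Dynkin diagram, so g ≅ C_5 ⊕ D_4 (dimension 55 + 28 = 83).

type C_5 ⊕ type D_4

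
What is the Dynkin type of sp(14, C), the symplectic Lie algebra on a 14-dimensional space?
This is sp(14), which has dimension 14(14+1)/2 = 105 and rank 14/2 = 7. In the classification of classical Lie algebras, the symplectic algebra sp(2n) has type C_n; here n = 7, so the Dynkin diagram is a chain of 7 nodes with a double edge at one end; the terminal node there is the unique long simple root (C_7). Hence the type is C_7.

type C_7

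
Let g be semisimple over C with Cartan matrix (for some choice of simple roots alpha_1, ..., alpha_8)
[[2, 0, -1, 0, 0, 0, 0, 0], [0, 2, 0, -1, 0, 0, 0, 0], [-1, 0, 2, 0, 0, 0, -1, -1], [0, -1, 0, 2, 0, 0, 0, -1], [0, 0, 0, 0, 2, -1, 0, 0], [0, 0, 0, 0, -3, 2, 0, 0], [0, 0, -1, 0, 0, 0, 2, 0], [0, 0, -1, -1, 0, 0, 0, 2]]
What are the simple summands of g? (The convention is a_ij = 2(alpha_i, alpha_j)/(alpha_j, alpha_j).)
The diagram associated to this matrix has two connected components: the simple roots {alpha_1, alpha_2, alpha_3, alpha_4, alpha_7, alpha_8} form a chain of 4 nodes with a fork of two nodes at one end (D_6), and {alpha_5, alpha_6} form two nodes joined by a triple edge (G_2). A semisimple Lie algebra decomposes uniquely as the direct sum of simple ideals, one per connected component of its Dynkin diagram, so g ≅ D_6 ⊕ G_2 (dimension 66 + 14 = 80).

D_6 (so(12)) + G_2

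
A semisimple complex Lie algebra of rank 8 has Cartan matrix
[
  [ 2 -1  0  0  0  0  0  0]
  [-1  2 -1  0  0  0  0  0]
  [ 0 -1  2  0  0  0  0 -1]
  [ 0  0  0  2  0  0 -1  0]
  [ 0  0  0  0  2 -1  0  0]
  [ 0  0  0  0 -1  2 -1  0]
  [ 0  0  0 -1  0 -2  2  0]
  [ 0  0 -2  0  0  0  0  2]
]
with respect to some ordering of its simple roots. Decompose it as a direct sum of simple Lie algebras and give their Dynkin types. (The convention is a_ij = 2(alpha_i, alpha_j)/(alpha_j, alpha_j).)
C4 + F4

The diagram associated to this matrix has two connected components: the simple roots {alpha_1, alpha_2, alpha_3, alpha_8} form a chain of 4 nodes with a double edge at one end; the terminal node there is the unique long simple root (C_4), and {alpha_4, alpha_5, alpha_6, alpha_7} form a chain of 4 nodes with a double edge between the middle two (F_4). A semisimple Lie algebra decomposes uniquely as the direct sum of simple ideals, one per connected component of its Dynkin diagram, so g ≅ C_4 ⊕ F_4 (dimension 36 + 52 = 88).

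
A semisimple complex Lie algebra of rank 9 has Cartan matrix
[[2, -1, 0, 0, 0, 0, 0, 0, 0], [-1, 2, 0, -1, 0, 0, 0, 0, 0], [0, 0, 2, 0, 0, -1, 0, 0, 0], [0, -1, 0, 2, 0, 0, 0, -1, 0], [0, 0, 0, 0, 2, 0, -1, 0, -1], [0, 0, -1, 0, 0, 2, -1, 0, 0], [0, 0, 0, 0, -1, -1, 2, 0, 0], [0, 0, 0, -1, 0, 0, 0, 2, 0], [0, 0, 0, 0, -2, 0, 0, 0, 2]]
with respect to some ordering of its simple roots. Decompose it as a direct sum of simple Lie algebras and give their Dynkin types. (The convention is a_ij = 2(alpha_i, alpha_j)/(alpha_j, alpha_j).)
The diagram associated to this matrix has two connected components: the simple roots {alpha_1, alpha_2, alpha_4, alpha_8} form a chain of 4 nodes with single edges (A_4), and {alpha_3, alpha_5, alpha_6, alpha_7, alpha_9} form a chain of 5 nodes with a double edge at one end; the terminal node there is the unique long simple root (C_5). A semisimple Lie algebra decomposes uniquely as the direct sum of simple ideals, one per connected component of its Dynkin diagram, so g ≅ A_4 ⊕ C_5 (dimension 24 + 55 = 79).

A_4 (sl(5)) ⊕ C_5 (sp(10))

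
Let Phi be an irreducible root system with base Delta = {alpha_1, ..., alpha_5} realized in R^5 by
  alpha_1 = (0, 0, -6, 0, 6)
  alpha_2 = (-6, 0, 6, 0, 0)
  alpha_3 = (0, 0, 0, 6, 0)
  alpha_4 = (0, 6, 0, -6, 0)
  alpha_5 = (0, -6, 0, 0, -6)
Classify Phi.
B_5

Compute the Cartan integers a_ij = 2(alpha_i, alpha_j)/(alpha_j, alpha_j); the resulting 5x5 Cartan matrix is
[[2, -1, 0, 0, -1], [-1, 2, 0, 0, 0], [0, 0, 2, -1, 0], [0, 0, -2, 2, -1], [-1, 0, 0, -1, 2]].
The roots have two lengths (squared-length ratio 2:1); the short ones are alpha_{3}. The associated Dynkin diagram is a chain of 5 nodes with a double edge at one end; the terminal node there is the unique short simple root (B_5), so the type is B_5 (the algebra so(11)).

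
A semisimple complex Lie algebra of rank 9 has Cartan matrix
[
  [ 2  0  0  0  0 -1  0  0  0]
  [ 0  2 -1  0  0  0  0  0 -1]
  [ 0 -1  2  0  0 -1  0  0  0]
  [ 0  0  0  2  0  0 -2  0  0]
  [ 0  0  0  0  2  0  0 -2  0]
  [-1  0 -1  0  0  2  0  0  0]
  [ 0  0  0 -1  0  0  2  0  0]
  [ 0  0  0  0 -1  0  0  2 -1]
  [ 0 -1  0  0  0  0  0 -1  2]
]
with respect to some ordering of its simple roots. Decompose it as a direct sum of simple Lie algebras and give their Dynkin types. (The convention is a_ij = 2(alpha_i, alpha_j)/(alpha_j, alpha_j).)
B_2 ⊕ C_7

The diagram associated to this matrix has two connected components: the simple roots {alpha_4, alpha_7} form a chain of 2 nodes with a double edge at one end; the terminal node there is the unique short simple root (B_2), and {alpha_1, alpha_2, alpha_3, alpha_5, alpha_6, alpha_8, alpha_9} form a chain of 7 nodes with a double edge at one end; the terminal node there is the unique long simple root (C_7). A semisimple Lie algebra decomposes uniquely as the direct sum of simple ideals, one per connected component of its Dynkin diagram, so g ≅ B_2 ⊕ C_7 (dimension 10 + 105 = 115).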